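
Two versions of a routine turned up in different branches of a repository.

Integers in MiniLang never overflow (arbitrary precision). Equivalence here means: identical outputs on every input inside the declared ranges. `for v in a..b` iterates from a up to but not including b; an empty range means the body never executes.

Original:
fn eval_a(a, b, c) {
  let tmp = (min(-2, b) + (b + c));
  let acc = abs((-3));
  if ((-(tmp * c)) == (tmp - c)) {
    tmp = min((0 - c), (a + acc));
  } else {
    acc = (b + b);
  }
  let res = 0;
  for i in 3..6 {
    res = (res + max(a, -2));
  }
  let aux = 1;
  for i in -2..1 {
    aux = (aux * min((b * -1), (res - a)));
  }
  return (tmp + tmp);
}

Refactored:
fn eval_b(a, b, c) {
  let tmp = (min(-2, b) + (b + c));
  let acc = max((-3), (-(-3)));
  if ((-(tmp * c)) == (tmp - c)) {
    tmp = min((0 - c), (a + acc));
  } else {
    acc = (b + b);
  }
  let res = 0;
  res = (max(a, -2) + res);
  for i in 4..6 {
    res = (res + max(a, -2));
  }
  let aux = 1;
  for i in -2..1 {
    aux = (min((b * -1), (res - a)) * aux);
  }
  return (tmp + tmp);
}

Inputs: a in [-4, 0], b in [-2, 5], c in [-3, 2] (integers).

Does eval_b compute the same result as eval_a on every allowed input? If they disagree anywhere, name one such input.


Differences: constant usage differs; and min/max/abs usage differs; and arithmetic usage differs; and loop structure differs; and statement counts differ — yet all 240 inputs agree.
verdict: equivalent


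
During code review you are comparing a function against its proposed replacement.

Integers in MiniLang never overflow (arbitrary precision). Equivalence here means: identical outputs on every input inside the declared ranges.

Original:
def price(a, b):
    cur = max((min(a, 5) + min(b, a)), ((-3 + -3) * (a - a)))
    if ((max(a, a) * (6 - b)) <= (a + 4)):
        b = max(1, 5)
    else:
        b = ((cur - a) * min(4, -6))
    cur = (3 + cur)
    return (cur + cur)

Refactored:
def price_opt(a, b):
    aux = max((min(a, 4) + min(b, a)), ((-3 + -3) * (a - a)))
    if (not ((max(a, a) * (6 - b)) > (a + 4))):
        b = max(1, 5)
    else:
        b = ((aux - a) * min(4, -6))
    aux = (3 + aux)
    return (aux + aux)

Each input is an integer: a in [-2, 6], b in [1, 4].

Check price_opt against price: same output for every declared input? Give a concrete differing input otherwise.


These are not equivalent — on a=5, b=1 the outputs split (18 vs 16).
price: cur becomes 6; next ((max(a, a) * (6 - b)) <= (a + 4)) evaluates to false; next b becomes -6; next cur becomes 9; next final value 18
price_opt: aux becomes 5; next (not ((max(a, a) * (6 - b)) > (a + 4))) evaluates to false; next b becomes 0; next aux becomes 8; next final value 16
verdict: not equivalent; witness: a=5, b=1


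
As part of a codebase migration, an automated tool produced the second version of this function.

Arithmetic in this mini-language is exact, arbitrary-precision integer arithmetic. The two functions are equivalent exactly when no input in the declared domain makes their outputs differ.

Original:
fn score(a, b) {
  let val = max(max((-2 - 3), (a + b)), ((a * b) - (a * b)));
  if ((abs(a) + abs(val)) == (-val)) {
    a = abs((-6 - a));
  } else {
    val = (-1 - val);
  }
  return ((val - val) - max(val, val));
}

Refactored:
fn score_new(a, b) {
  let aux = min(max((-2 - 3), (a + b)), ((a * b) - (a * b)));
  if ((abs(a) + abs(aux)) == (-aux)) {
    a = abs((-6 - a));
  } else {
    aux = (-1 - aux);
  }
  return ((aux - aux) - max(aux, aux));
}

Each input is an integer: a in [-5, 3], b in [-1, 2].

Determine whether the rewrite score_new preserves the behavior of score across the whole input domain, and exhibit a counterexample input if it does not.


There is a counterexample at a=-5, b=-1: 1 on one side, -4 on the other.
score: val := 0 | ((abs(a) + abs(val)) == (-val)): false | val := -1 | result 1
score_new: aux := -5 | ((abs(a) + abs(aux)) == (-aux)): false | aux := 4 | result -4
verdict: not equivalent; witness: a=-5, b=-1


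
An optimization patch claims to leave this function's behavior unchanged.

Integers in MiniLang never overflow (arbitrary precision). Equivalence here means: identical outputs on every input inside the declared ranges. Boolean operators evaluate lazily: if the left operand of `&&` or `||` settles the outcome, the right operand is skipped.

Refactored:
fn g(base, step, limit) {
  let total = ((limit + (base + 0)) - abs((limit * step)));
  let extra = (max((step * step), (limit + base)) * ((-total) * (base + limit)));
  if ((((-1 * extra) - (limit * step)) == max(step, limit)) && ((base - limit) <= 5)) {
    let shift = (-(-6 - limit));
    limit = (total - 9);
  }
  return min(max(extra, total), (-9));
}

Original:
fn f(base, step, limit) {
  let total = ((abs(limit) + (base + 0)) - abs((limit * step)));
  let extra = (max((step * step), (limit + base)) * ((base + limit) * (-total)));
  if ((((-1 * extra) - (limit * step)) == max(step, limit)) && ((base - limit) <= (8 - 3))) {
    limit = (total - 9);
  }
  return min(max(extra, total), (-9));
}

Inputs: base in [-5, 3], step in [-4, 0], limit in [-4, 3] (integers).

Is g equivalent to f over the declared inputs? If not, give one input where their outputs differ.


Not equivalent: base=-5, step=-4, limit=-4 separates them (-17 vs -25).
f: total becomes -17; next extra becomes -2448; next ((((-1 * extra) - (limit * step)) == max(step, limit)) && ((base - limit) <= (8 - 3))) evaluates to false; next final value -17
g: total becomes -25; next extra becomes -3600; next ((((-1 * extra) - (limit * step)) == max(step, limit)) && ((base - limit) <= 5)) evaluates to false; next final value -25
verdict: not equivalent; witness: base=-5, step=-4, limit=-4


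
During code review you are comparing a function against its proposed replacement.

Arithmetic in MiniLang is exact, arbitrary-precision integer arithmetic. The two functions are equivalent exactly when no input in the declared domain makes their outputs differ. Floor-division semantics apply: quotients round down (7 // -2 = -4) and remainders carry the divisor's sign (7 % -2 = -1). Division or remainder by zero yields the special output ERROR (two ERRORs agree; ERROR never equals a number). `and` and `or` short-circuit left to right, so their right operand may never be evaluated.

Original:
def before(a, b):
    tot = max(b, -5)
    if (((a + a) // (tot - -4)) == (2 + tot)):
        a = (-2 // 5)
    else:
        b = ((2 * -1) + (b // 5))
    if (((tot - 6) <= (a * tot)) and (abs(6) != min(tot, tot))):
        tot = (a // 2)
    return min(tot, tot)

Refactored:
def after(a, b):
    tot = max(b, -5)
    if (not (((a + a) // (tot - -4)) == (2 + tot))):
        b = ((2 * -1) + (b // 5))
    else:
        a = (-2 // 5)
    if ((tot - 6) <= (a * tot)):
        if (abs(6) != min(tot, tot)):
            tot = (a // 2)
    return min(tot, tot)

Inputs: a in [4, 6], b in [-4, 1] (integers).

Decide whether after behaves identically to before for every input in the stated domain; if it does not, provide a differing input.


The two are interchangeable: branching structure differs, boolean connective usage differs, statement counts differ, and every declared input agrees.
Spot check at a=6, b=-2 — before: tot becomes -2; next (((a + a) // (tot - -4)) == (2 + tot)) evaluates to false; next b becomes -3; next (((tot - 6) <= (a * tot)) and (abs(6) != min(tot, tot))) evaluates to false; next final value -2. after: tot becomes -2; next (not (((a + a) // (tot - -4)) == (2 + tot))) evaluates to true; next b becomes -3; next ((tot - 6) <= (a * tot)) evaluates to false; next final value -2. Both give -2.
Sweeping the whole domain (18 inputs) finds no disagreement.
verdict: equivalent


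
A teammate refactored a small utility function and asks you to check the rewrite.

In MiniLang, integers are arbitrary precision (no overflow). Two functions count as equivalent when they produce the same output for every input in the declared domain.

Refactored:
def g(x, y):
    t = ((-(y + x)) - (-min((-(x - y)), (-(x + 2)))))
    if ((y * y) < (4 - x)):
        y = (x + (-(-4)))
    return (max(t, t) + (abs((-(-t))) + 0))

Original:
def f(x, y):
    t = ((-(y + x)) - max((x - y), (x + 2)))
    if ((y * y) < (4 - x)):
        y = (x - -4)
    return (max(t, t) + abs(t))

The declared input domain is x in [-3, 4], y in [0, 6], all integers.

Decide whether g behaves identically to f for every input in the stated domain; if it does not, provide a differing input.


Behavior is preserved: although min/max/abs usage differs; arithmetic usage differs; constant usage differs, the outputs never diverge.
As a probe, take x=0, y=1: f runs t = -3; ((y * y) < (4 - x)) -> true; y = 4; return 0; g runs t = -3; ((y * y) < (4 - x)) -> true; y = 4; return 0; both end at 0.
Every one of the 56 inputs gives matching results.
verdict: equivalent


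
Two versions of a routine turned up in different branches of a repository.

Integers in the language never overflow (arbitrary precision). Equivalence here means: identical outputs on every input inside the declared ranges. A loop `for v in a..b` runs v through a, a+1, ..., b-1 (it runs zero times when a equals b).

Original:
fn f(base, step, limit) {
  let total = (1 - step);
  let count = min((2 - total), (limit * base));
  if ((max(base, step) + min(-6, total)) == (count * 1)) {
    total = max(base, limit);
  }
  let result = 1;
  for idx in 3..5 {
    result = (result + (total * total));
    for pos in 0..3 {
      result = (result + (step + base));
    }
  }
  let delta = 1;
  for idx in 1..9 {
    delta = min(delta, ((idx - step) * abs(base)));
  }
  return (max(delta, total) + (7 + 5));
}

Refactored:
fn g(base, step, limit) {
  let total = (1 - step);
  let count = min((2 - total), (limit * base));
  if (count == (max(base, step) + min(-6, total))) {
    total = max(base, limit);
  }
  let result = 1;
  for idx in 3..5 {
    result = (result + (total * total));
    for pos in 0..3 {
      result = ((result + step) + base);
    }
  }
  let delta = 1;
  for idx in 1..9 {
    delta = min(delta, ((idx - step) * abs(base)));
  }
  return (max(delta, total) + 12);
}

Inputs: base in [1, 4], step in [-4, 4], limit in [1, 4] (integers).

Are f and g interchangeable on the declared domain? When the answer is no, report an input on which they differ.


The two are interchangeable: constant usage differs; and arithmetic usage differs, and every declared input agrees.
Tracing base=2, step=-4, limit=4: f: total becomes 5; next count becomes -3; next ((max(base, step) + min(-6, total)) == (count * 1)) evaluates to false; next result becomes 1; next at idx=3:; next result becomes 26; next at pos=0:; next result becomes 24; next at pos=1:; next result becomes 22; next at pos=2:; next result becomes 20; next at idx=4:; next result becomes 45; next at pos=0:; next result becomes 43; next at pos=1:; next result becomes 41; next at pos=2:; next result becomes 39; next delta becomes 1; next at idx=1:; next delta becomes 1; next at idx=2:; next delta becomes 1; next at idx=3:; next delta becomes 1; next at idx=4:; next delta becomes 1; next at idx=5:; next delta becomes 1; next at idx=6:; next delta becomes 1; next at idx=7:; next delta becomes 1; next at idx=8:; next delta becomes 1; next final value 17 | g: total becomes 5; next count becomes -3; next (count == (max(base, step) + min(-6, total))) evaluates to false; next result becomes 1; next at idx=3:; next result becomes 26; next at pos=0:; next result becomes 24; next at pos=1:; next result becomes 22; next at pos=2:; next result becomes 20; next at idx=4:; next result becomes 45; next at pos=0:; next result becomes 43; next at pos=1:; next result becomes 41; next at pos=2:; next result becomes 39; next delta becomes 1; next at idx=1:; next delta becomes 1; next at idx=2:; next delta becomes 1; next at idx=3:; next delta becomes 1; next at idx=4:; next delta becomes 1; next at idx=5:; next delta becomes 1; next at idx=6:; next delta becomes 1; next at idx=7:; next delta becomes 1; next at idx=8:; next delta becomes 1; next final value 17 — matching result 17.
Every one of the 144 inputs gives matching results.
verdict: equivalent


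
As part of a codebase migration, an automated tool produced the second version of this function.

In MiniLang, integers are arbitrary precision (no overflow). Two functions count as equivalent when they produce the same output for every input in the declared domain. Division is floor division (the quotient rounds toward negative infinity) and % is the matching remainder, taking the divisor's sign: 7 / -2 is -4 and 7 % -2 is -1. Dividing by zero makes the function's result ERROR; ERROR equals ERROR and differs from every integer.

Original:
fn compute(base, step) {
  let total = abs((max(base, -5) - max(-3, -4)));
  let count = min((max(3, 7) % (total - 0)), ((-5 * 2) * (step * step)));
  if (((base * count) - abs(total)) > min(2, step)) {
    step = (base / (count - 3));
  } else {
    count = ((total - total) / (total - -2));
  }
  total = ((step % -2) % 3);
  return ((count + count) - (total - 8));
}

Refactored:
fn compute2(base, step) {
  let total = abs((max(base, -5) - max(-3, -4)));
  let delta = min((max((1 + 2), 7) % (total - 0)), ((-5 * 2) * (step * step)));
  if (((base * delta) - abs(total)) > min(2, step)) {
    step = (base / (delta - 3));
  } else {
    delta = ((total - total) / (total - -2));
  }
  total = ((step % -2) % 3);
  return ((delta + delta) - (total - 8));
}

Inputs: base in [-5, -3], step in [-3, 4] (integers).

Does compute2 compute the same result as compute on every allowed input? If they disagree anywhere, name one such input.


Comparing the listings, the differences include: local variable names differ, and arithmetic usage differs, and constant usage differs.
Tracing base=-5, step=3: compute: total = 2; count = -90; (((base * count) - abs(total)) > min(2, step)) -> true; step = 0; total = 0; return -172 | compute2: total = 2; delta = -90; (((base * delta) - abs(total)) > min(2, step)) -> true; step = 0; total = 0; return -172 — matching result -172.
Sweeping the whole domain (24 inputs) finds no disagreement.
verdict: equivalent


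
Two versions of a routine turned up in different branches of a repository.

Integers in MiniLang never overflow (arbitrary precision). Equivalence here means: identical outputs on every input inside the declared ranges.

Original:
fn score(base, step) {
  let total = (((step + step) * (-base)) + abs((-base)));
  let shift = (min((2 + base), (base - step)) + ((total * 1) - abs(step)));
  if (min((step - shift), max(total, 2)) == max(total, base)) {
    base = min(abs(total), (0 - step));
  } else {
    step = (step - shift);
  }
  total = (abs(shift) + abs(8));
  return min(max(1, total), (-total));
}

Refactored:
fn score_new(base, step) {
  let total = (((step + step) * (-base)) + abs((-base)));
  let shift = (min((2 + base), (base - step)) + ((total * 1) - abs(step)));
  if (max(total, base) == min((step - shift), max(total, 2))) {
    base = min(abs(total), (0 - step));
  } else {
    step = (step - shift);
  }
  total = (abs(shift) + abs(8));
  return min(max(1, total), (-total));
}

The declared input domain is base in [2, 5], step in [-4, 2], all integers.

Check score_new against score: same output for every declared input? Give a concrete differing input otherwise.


Changes here: same computation, different form; the full 28-point sweep finds no disagreement.
verdict: equivalent


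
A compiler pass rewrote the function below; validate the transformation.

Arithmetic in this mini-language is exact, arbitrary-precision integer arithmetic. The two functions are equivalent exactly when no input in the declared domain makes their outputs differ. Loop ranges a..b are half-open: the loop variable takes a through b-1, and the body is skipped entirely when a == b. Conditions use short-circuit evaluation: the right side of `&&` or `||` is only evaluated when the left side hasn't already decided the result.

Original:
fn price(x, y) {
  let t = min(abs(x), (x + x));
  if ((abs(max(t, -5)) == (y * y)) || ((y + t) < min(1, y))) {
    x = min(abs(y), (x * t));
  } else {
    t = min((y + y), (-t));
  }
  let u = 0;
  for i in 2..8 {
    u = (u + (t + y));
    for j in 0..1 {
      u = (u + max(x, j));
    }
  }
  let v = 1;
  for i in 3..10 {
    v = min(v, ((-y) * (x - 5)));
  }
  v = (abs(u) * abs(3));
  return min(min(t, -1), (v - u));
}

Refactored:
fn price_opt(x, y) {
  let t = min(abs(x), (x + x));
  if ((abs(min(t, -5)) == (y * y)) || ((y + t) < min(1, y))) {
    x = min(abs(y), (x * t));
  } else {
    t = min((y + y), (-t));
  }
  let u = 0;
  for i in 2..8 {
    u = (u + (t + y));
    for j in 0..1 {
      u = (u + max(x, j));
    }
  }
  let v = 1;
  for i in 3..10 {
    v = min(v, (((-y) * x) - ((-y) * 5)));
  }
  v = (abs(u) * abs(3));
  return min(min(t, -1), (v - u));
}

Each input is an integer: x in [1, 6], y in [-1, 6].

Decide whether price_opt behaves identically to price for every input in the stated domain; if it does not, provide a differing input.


x=1, y=-1 yields -1 from price but -2 from price_opt.
verdict: not equivalent; witness: x=1, y=-1


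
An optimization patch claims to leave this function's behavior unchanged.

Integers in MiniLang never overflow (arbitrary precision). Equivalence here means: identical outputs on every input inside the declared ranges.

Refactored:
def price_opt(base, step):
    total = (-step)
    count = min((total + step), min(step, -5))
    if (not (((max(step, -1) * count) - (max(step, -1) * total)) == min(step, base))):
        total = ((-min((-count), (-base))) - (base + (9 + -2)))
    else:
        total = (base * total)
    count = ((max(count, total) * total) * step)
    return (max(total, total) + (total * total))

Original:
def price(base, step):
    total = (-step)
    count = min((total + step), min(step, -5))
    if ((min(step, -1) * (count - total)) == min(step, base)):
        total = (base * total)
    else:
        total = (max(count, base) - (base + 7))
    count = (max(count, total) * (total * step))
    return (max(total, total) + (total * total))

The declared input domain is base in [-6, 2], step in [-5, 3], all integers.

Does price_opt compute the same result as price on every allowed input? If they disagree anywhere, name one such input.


Take base=-6, step=2.
price: total=-2, then count=-5, then ((min(step, -1) * (count - total)) == min(step, base)) is false, then total=-6, then count=60, then returns 30
price_opt: total=-2, then count=-5, then (not (((max(step, -1) * count) - (max(step, -1) * total)) == min(step, base))) is false, then total=12, then count=288, then returns 156
30 and 156 differ, so these are not the same function on this domain.
verdict: not equivalent; witness: base=-6, step=2


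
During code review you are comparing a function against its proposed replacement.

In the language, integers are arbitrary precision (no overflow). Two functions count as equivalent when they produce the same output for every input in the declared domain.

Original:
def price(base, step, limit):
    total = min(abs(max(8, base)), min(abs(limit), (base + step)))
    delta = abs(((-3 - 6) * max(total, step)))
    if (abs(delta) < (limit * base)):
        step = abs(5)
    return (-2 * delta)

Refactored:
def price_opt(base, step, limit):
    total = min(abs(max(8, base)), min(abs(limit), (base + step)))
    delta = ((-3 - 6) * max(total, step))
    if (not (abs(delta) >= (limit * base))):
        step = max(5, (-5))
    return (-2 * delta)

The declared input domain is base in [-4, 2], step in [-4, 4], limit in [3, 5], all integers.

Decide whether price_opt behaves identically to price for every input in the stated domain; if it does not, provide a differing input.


Try base=-4, step=1, limit=3.
price: total := -3 | delta := 9 | (abs(delta) < (limit * base)): false | result -18
price_opt: total := -3 | delta := -9 | (not (abs(delta) >= (limit * base))): false | result 18
-18 and 18 differ, so these are not the same function on this domain.
verdict: not equivalent; witness: base=-4, step=1, limit=3


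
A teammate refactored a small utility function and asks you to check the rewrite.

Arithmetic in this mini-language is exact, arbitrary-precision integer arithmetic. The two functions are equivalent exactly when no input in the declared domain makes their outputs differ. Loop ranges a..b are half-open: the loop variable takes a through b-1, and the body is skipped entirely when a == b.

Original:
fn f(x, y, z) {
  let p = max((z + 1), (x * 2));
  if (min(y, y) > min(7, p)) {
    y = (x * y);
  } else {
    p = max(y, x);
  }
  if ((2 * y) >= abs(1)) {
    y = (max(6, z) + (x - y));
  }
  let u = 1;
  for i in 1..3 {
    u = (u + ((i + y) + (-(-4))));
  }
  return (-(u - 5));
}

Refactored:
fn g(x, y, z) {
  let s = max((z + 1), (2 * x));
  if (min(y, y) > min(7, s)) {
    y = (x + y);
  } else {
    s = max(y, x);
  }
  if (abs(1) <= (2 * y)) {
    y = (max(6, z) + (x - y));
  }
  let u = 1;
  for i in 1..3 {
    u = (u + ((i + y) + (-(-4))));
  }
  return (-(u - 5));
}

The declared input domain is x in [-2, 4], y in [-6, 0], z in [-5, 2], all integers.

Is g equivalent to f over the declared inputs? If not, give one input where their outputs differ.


Try x=-2, y=-3, z=-5.
f: p := -4 | (min(y, y) > min(7, p)): true | y := 6 | ((2 * y) >= abs(1)): true | y := -2 | u := 1 | iter i=1: | u := 4 | iter i=2: | u := 8 | result -3
g: s := -4 | (min(y, y) > min(7, s)): true | y := -5 | (abs(1) <= (2 * y)): false | u := 1 | iter i=1: | u := 1 | iter i=2: | u := 2 | result 3
-3 against 3: the behavior changed.
verdict: not equivalent; witness: x=-2, y=-3, z=-5


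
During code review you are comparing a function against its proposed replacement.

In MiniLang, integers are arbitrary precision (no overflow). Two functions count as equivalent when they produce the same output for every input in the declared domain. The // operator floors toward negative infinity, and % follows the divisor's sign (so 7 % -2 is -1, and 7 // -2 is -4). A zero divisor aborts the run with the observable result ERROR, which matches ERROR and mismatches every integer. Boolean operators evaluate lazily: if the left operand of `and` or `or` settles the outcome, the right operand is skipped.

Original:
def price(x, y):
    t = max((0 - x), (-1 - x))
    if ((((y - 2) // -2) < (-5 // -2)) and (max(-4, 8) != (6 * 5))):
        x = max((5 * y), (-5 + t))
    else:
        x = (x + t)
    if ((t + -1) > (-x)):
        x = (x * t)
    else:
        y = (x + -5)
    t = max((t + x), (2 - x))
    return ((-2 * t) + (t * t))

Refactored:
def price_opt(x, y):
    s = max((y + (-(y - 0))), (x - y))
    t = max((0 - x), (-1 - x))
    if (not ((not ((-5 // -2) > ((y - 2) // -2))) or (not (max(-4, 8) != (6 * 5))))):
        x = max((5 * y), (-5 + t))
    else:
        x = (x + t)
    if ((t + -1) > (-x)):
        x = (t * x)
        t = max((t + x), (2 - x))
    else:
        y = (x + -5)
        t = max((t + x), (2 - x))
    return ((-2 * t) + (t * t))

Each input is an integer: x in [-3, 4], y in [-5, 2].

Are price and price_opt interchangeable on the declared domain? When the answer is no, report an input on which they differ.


Reading the diff, among the changes: comparison usage differs, plus constant usage differs, plus local variable names differ, plus boolean connective usage differs, plus arithmetic usage differs, plus statement counts differ, plus min/max/abs usage differs.
One worked example (x=0, y=2) — price: t becomes 0; next ((((y - 2) // -2) < (-5 // -2)) and (max(-4, 8) != (6 * 5))) evaluates to true; next x becomes 10; next ((t + -1) > (-x)) evaluates to true; next x becomes 0; next t becomes 2; next final value 0; price_opt: s becomes 0; next t becomes 0; next (not ((not ((-5 // -2) > ((y - 2) // -2))) or (not (max(-4, 8) != (6 * 5))))) evaluates to true; next x becomes 10; next ((t + -1) > (-x)) evaluates to true; next x becomes 0; next t becomes 2; next final value 0; agreement on 0.
Checked all 64 inputs in the declared domain: the outputs agree on every one.
verdict: equivalent


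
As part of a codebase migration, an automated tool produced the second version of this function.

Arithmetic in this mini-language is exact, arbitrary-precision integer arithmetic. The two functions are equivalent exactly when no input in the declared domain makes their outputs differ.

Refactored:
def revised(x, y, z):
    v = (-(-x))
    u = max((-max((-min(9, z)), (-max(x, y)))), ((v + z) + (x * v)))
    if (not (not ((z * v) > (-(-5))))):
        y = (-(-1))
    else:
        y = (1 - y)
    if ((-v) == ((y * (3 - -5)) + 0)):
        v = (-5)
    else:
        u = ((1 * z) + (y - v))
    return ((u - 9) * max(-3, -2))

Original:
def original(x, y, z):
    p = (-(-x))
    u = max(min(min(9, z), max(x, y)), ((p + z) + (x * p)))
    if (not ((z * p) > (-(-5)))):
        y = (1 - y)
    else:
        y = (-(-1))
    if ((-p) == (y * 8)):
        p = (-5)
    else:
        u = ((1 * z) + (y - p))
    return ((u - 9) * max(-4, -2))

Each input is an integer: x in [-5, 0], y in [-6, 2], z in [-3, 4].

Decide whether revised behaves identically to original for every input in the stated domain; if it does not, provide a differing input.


The one real change (`-4` became `-3`) has no effect anywhere in the declared ranges; all 432 inputs agree.
verdict: equivalent


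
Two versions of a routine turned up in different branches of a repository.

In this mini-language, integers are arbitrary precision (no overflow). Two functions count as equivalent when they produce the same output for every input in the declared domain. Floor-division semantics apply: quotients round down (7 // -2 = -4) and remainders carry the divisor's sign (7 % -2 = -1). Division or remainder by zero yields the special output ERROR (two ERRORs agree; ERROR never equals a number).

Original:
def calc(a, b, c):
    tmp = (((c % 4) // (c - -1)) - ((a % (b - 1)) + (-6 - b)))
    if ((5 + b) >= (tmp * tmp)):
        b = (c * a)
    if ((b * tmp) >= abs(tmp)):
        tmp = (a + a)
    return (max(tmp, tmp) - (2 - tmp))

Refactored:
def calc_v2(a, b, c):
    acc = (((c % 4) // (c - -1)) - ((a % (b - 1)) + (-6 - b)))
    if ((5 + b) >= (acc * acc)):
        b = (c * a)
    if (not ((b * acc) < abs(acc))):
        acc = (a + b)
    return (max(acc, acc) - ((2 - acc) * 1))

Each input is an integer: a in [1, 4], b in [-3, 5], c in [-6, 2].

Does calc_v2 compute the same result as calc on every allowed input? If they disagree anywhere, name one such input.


At a=1, b=2, c=-6: calc gives 2, calc_v2 gives 4.
verdict: not equivalent; witness: a=1, b=2, c=-6


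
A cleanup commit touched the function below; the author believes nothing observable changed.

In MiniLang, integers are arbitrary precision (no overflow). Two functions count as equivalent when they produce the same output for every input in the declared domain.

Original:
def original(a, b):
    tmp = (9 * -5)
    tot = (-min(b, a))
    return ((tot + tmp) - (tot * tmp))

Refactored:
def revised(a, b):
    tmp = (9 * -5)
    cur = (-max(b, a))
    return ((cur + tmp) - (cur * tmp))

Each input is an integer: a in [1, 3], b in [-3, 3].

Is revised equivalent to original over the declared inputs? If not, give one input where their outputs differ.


Evaluate both at a=1, b=-3.
original: tmp=-45, then tot=3, then returns 93
revised: tmp=-45, then cur=-1, then returns -91
93 vs -91 — the two versions disagree here.
verdict: not equivalent; witness: a=1, b=-3


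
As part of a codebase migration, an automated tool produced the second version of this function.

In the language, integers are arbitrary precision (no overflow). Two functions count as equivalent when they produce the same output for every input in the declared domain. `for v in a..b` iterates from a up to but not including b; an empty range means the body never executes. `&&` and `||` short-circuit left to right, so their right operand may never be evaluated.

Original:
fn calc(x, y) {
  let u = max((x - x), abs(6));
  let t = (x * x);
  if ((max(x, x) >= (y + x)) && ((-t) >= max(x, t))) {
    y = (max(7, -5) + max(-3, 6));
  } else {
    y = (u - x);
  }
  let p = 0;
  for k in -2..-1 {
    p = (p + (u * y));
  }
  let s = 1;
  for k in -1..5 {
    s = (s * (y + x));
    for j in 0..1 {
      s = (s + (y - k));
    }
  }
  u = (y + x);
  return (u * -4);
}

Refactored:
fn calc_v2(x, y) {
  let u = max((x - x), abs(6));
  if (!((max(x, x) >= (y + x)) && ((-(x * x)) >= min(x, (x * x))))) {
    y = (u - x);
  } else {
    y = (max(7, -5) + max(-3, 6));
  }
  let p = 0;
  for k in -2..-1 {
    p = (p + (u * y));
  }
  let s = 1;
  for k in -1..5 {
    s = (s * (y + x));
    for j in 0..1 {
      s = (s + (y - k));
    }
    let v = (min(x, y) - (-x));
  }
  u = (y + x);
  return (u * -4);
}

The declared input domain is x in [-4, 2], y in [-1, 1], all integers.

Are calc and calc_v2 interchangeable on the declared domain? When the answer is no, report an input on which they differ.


Try x=-1, y=-1.
calc: u=6, then t=1, then ((max(x, x) >= (y + x)) && ((-t) >= max(x, t))) is false, then y=7, then p=0, then (k=-2), then p=42, then s=1, then (k=-1), then s=6, then (j=0), then s=14, then (k=0), then s=84, then (j=0), then s=91, then (k=1), then s=546, then (j=0), then s=552, then (k=2), then s=3312, then (j=0), then s=3317, then (k=3), then s=19902, then (j=0), then s=19906, then (k=4), then s=119436, then (j=0), then s=119439, then u=6, then returns -24
calc_v2: u=6, then (!((max(x, x) >= (y + x)) && ((-(x * x)) >= min(x, (x * x))))) is false, then y=13, then p=0, then (k=-2), then p=78, then s=1, then (k=-1), then s=12, then (j=0), then s=26, then v=-2, then (k=0), then s=312, then (j=0), then s=325, then v=-2, then (k=1), then s=3900, then (j=0), then s=3912, then v=-2, then (k=2), then s=46944, then (j=0), then s=46955, then v=-2, then (k=3), then s=563460, then (j=0), then s=563470, then v=-2, then (k=4), then s=6761640, then (j=0), then s=6761649, then v=-2, then u=12, then returns -48
-24 against -48: the behavior changed.
verdict: not equivalent; witness: x=-1, y=-1


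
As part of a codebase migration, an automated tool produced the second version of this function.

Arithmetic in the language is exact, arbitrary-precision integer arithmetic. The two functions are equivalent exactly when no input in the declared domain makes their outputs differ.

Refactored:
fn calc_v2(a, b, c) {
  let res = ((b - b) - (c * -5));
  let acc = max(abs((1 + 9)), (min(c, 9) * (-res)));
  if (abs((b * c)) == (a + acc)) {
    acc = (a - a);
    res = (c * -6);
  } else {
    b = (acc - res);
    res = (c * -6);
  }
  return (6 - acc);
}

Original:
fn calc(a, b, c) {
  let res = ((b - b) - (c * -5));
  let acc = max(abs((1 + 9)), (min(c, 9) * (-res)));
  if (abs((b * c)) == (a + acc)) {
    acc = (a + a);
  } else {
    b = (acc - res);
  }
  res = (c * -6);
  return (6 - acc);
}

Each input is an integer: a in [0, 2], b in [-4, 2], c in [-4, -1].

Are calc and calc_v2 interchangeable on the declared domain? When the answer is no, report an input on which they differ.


Not equivalent: a=2, b=-4, c=-3 separates them (2 vs 6).
calc: res = -15; acc = 10; (abs((b * c)) == (a + acc)) -> true; acc = 4; res = 18; return 2
calc_v2: res = -15; acc = 10; (abs((b * c)) == (a + acc)) -> true; acc = 0; res = 18; return 6
verdict: not equivalent; witness: a=2, b=-4, c=-3


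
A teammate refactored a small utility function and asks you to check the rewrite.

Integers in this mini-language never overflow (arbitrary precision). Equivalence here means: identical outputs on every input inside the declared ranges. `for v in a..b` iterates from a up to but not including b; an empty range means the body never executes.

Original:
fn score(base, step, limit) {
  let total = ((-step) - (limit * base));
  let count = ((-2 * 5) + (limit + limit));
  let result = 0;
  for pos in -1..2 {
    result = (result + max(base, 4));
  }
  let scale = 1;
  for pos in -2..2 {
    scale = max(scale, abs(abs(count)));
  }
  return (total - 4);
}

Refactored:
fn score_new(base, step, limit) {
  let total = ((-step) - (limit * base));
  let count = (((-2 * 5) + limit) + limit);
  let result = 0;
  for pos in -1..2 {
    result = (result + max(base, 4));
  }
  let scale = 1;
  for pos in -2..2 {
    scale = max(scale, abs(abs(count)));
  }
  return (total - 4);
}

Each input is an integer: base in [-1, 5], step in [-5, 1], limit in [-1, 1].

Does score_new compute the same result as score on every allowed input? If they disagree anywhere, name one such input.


Reading the diff, among the changes: same computation, different form.
As a probe, take base=2, step=1, limit=-1: score runs total becomes 1; next count becomes -12; next result becomes 0; next at pos=-1:; next result becomes 4; next at pos=0:; next result becomes 8; next at pos=1:; next result becomes 12; next scale becomes 1; next at pos=-2:; next scale becomes 12; next at pos=-1:; next scale becomes 12; next at pos=0:; next scale becomes 12; next at pos=1:; next scale becomes 12; next final value -3; score_new runs total becomes 1; next count becomes -12; next result becomes 0; next at pos=-1:; next result becomes 4; next at pos=0:; next result becomes 8; next at pos=1:; next result becomes 12; next scale becomes 1; next at pos=-2:; next scale becomes 12; next at pos=-1:; next scale becomes 12; next at pos=0:; next scale becomes 12; next at pos=1:; next scale becomes 12; next final value -3; both end at -3.
Every one of the 147 inputs gives matching results.
verdict: equivalent


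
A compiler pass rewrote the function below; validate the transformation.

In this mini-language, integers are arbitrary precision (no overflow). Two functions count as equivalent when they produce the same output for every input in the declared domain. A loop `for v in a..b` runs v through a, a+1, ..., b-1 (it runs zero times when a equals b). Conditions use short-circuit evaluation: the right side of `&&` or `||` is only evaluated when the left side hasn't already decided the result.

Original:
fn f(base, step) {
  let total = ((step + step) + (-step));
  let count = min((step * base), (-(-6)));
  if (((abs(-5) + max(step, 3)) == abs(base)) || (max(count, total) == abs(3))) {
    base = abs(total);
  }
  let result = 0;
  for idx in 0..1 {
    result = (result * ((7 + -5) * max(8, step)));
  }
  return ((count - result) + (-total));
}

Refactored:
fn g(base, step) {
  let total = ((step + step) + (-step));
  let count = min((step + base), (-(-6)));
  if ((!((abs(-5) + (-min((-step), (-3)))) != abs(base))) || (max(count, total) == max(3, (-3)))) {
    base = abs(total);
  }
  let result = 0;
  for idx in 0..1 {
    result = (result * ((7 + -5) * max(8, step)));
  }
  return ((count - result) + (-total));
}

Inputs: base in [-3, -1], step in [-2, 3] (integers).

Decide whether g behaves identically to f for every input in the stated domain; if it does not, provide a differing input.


There is a counterexample at base=-3, step=-2: 8 on one side, -3 on the other.
f: total = -2; count = 6; (((abs(-5) + max(step, 3)) == abs(base)) || (max(count, total) == abs(3))) -> false; result = 0; [idx=0]; result = 0; return 8
g: total = -2; count = -5; ((!((abs(-5) + (-min((-step), (-3)))) != abs(base))) || (max(count, total) == max(3, (-3)))) -> false; result = 0; [idx=0]; result = 0; return -3
verdict: not equivalent; witness: base=-3, step=-2


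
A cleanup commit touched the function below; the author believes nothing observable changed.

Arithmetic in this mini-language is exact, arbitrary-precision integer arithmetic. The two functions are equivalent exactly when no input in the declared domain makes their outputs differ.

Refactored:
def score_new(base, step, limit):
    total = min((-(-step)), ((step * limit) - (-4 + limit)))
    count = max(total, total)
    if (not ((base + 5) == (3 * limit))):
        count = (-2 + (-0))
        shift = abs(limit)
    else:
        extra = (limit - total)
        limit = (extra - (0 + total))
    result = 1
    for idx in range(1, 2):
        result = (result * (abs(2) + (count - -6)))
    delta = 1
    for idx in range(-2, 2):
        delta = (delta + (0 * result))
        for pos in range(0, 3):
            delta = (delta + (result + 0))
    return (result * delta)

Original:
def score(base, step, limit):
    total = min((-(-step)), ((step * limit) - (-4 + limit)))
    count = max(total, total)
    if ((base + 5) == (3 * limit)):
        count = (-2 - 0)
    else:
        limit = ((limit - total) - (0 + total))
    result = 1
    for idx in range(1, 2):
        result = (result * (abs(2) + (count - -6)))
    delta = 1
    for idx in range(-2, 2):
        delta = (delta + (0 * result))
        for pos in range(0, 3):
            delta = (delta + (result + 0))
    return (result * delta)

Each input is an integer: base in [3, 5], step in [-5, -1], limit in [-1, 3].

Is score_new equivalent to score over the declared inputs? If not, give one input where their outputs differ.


These are not equivalent — on base=3, step=-5, limit=-1 the outputs split (111 vs 438).
score: total := -5 | count := -5 | ((base + 5) == (3 * limit)): false | limit := 9 | result := 1 | iter idx=1: | result := 3 | delta := 1 | iter idx=-2: | delta := 1 | iter pos=0: | delta := 4 | iter pos=1: | delta := 7 | iter pos=2: | delta := 10 | iter idx=-1: | delta := 10 | iter pos=0: | delta := 13 | iter pos=1: | delta := 16 | iter pos=2: | delta := 19 | iter idx=0: | delta := 19 | iter pos=0: | delta := 22 | iter pos=1: | delta := 25 | iter pos=2: | delta := 28 | iter idx=1: | delta := 28 | iter pos=0: | delta := 31 | iter pos=1: | delta := 34 | iter pos=2: | delta := 37 | result 111
score_new: total := -5 | count := -5 | (not ((base + 5) == (3 * limit))): true | count := -2 | shift := 1 | result := 1 | iter idx=1: | result := 6 | delta := 1 | iter idx=-2: | delta := 1 | iter pos=0: | delta := 7 | iter pos=1: | delta := 13 | iter pos=2: | delta := 19 | iter idx=-1: | delta := 19 | iter pos=0: | delta := 25 | iter pos=1: | delta := 31 | iter pos=2: | delta := 37 | iter idx=0: | delta := 37 | iter pos=0: | delta := 43 | iter pos=1: | delta := 49 | iter pos=2: | delta := 55 | iter idx=1: | delta := 55 | iter pos=0: | delta := 61 | iter pos=1: | delta := 67 | iter pos=2: | delta := 73 | result 438
verdict: not equivalent; witness: base=3, step=-5, limit=-1


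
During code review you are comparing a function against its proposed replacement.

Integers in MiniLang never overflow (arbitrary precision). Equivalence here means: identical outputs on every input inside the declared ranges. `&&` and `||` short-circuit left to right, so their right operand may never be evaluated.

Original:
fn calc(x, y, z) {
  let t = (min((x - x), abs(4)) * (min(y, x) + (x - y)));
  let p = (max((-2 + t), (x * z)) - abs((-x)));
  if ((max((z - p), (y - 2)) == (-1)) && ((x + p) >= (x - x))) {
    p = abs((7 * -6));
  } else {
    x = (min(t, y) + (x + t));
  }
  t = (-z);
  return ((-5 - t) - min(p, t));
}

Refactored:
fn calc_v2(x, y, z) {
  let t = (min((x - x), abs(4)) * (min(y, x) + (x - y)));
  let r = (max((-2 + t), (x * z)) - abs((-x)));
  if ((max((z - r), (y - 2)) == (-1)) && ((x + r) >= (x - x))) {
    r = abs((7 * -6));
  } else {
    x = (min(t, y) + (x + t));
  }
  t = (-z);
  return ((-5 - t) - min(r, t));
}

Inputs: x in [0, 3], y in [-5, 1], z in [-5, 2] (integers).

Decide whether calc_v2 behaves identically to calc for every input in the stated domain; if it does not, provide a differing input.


The two are interchangeable: local variable names differ, and every declared input agrees.
As a probe, take x=1, y=-2, z=-1: calc runs t = 0; p = -2; ((max((z - p), (y - 2)) == (-1)) && ((x + p) >= (x - x))) -> false; x = -1; t = 1; return -4; calc_v2 runs t = 0; r = -2; ((max((z - r), (y - 2)) == (-1)) && ((x + r) >= (x - x))) -> false; x = -1; t = 1; return -4; both end at -4.
Every one of the 224 inputs gives matching results.
verdict: equivalent


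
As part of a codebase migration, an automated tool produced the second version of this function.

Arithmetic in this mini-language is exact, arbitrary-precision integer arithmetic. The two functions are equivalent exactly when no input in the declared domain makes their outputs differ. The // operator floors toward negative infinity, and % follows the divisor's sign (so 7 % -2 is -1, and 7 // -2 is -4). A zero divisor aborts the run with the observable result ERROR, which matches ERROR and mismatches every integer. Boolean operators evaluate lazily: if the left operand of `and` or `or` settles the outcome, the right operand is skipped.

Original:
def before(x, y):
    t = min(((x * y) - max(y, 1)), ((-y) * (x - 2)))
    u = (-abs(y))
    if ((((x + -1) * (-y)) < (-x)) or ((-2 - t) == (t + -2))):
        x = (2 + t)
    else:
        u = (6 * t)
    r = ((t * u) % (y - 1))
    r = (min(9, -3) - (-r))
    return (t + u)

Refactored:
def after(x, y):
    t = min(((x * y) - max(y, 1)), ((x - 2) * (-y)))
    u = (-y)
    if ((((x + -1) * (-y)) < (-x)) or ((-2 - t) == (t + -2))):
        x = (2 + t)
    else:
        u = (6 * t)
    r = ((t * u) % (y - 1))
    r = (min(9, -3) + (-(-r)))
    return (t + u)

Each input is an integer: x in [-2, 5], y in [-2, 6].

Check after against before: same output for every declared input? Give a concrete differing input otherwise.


Not equivalent: x=-2, y=-2 separates them (-10 vs -6).
before: t becomes -8; next u becomes -2; next ((((x + -1) * (-y)) < (-x)) or ((-2 - t) == (t + -2))) evaluates to true; next x becomes -6; next r becomes -2; next r becomes -5; next final value -10
after: t becomes -8; next u becomes 2; next ((((x + -1) * (-y)) < (-x)) or ((-2 - t) == (t + -2))) evaluates to true; next x becomes -6; next r becomes -1; next r becomes -4; next final value -6
verdict: not equivalent; witness: x=-2, y=-2
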